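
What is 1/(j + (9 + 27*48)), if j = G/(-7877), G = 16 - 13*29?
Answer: 7877/10279846 ≈ 0.00076626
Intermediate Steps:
G = -361 (G = 16 - 377 = -361)
j = 361/7877 (j = -361/(-7877) = -361*(-1/7877) = 361/7877 ≈ 0.045830)
1/(j + (9 + 27*48)) = 1/(361/7877 + (9 + 27*48)) = 1/(361/7877 + (9 + 1296)) = 1/(361/7877 + 1305) = 1/(10279846/7877) = 7877/10279846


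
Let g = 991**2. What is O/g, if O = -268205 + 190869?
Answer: -77336/982081 ≈ -0.078747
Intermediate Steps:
g = 982081
O = -77336
O/g = -77336/982081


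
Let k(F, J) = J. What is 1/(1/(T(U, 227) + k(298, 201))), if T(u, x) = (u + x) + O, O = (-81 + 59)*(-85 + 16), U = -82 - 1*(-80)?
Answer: 1944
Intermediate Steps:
U = -2 (U = -82 + 80 = -2)
O = 1518 (O = -22*(-69) = 1518)
T(u, x) = 1518 + u + x (T(u, x) = (u + x) + 1518 = 1518 + u + x)
1/(1/(T(U, 227) + k(298, 201))) = 1/(1/((1518 - 2 + 227) + 201)) = 1/(1/(1743 + 201)) = 1/(1/1944) = 1944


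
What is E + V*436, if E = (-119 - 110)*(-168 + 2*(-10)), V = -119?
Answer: -8832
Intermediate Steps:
E = 43052 (E = -229*(-168 - 20) = -229*(-188) = 43052)
E + V*436 = 43052 - 119*436 = 43052 - 51884 = -8832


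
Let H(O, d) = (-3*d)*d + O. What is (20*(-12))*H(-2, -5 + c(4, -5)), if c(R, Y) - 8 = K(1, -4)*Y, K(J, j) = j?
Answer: 381360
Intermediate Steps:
c(R, Y) = 8 - 4*Y
H(O, d) = O - 3*d**2 (H(O, d) = -3*d**2 + O = O - 3*d**2)
(20*(-12))*H(-2, -5 + c(4, -5)) = (20*(-12))*(-2 - 3*(-5 + (8 - 4*(-5)))**2) = -240*(-2 - 3*(-5 + (8 + 20))**2) = -240*(-2 - 3*(-5 + 28)**2) = -240*(-2 - 3*23**2) = -240*(-2 - 3*529) = -240*(-2 - 1587) = -240*(-1589) = 381360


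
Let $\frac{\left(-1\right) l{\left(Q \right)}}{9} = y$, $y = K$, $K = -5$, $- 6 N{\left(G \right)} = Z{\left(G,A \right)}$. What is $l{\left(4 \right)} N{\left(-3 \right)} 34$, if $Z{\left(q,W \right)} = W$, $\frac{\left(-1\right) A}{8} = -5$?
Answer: $-10200$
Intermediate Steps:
$A = 40$ ($A = \left(-8\right) \left(-5\right) = 40$)
$N{\left(G \right)} = - \frac{20}{3}$ ($N{\left(G \right)} = \left(- \frac{1}{6}\right) 40 = - \frac{20}{3}$)
$y = -5$
$l{\left(Q \right)} = 45$ ($l{\left(Q \right)} = \left(-9\right) \left(-5\right) = 45$)
$l{\left(4 \right)} N{\left(-3 \right)} 34 = 45 \left(- \frac{20}{3}\right) 34 = \left(-300\right) 34 = -10200$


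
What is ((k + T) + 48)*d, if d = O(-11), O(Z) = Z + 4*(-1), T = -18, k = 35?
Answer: -975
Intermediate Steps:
O(Z) = -4 + Z (O(Z) = Z - 4 = -4 + Z)
d = -15 (d = -4 - 11 = -15)
((k + T) + 48)*d = ((35 - 18) + 48)*(-15) = (17 + 48)*(-15) = 65*(-15) = -975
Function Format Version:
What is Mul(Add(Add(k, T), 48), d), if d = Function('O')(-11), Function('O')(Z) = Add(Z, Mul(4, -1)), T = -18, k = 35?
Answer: -975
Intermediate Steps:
Function('O')(Z) = Add(-4, Z) (Function('O')(Z) = Add(Z, -4) = Add(-4, Z))
d = -15 (d = Add(-4, -11) = -15)
Mul(Add(Add(k, T), 48), d) = Mul(Add(Add(35, -18), 48), -15) = Mul(Add(17, 48), -15) = Mul(65, -15) = -975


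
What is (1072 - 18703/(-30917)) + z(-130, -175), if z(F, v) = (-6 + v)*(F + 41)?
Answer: 531203680/30917 ≈ 17182.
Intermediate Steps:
z(F, v) = (-6 + v)*(41 + F)
(1072 - 18703/(-30917)) + z(-130, -175) = (1072 - 18703/(-30917)) + (-246 - 6*(-130) + 41*(-175) - 130*(-175)) = (1072 - 18703*(-1/30917)) + (-246 + 780 - 7175 + 22750) = (1072 + 18703/30917) + 16109 = 33161727/30917 + 16109 = 531203680/30917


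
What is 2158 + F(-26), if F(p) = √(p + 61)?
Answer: 2158 + √35 ≈ 2163.9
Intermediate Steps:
F(p) = √(61 + p)
2158 + F(-26) = 2158 + √(61 - 26) = 2158 + √35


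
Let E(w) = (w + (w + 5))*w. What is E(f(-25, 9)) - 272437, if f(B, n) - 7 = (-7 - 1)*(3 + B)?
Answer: -204544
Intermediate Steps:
f(B, n) = -17 - 8*B (f(B, n) = 7 + (-7 - 1)*(3 + B) = 7 - 8*(3 + B) = 7 + (-24 - 8*B) = -17 - 8*B)
E(w) = w*(5 + 2*w) (E(w) = (w + (5 + w))*w = (5 + 2*w)*w = w*(5 + 2*w))
E(f(-25, 9)) - 272437 = (-17 - 8*(-25))*(5 + 2*(-17 - 8*(-25))) - 272437 = (-17 + 200)*(5 + 2*(-17 + 200)) - 272437 = 183*(5 + 2*183) - 272437 = 183*(5 + 366) - 272437 = 183*371 - 272437 = 67893 - 272437 = -204544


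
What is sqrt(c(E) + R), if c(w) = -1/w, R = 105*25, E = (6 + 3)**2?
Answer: 4*sqrt(13289)/9 ≈ 51.235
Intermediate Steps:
E = 81 (E = 9**2 = 81)
R = 2625
sqrt(c(E) + R) = sqrt(-1/81 + 2625) = sqrt(212624/81) = 4*sqrt(13289)/9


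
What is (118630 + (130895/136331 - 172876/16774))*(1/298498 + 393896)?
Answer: 15947204866016772347055873/341305030138306 ≈ 4.6724e+10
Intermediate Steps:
(118630 + (130895/136331 - 172876/16774))*(1/298498 + 393896) = (118630 + (130895*(1/136331) - 172876*1/16774))*(1/298498 + 393896) = (118630 + (130895/136331 - 86438/8387))*(117577168209/298498) = (118630 - 10686362613/1143408097)*(117577168209/298498) = (135631816184497/1143408097)*(117577168209/298498) = 15947204866016772347055873/341305030138306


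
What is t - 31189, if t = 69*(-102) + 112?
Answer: -38115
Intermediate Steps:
t = -6926 (t = -7038 + 112 = -6926)
t - 31189 = -6926 - 31189 = -38115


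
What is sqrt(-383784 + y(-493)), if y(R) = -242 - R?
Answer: I*sqrt(383533) ≈ 619.3*I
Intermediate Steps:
sqrt(-383784 + y(-493)) = sqrt(-383784 + (-242 - 1*(-493))) = sqrt(-383784 + (-242 + 493)) = sqrt(-383784 + 251) = sqrt(-383533) = I*sqrt(383533)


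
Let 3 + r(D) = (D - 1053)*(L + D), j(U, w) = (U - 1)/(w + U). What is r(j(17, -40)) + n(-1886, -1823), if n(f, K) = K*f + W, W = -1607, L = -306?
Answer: 1988898162/529 ≈ 3.7597e+6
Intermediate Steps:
j(U, w) = (-1 + U)/(U + w)
n(f, K) = -1607 + K*f (n(f, K) = K*f - 1607 = -1607 + K*f)
r(D) = -3 + (-1053 + D)*(-306 + D) (r(D) = -3 + (D - 1053)*(-306 + D) = -3 + (-1053 + D)*(-306 + D))
r(j(17, -40)) + n(-1886, -1823) = (322215 + ((-1 + 17)/(17 - 40))² - 1359*(-1 + 17)/(17 - 40)) + (-1607 - 1823*(-1886)) = (322215 + (16/(-23))² - 1359*16/(-23)) + (-1607 + 3438178) = (322215 + (-1/23*16)² - (-1359)*16/23) + 3436571 = (322215 + (-16/23)² - 1359*(-16/23)) + 3436571 = (322215 + 256/529 + 21744/23) + 3436571 = 170952103/529 + 3436571 = 1988898162/529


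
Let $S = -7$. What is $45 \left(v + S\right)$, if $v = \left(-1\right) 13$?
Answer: $-900$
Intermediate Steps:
$v = -13$
$45 \left(v + S\right) = 45 \left(-13 - 7\right) = 45 \left(-20\right) = -900$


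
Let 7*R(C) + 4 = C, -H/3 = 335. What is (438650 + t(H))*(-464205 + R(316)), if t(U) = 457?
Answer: -1426712653161/7 ≈ -2.0382e+11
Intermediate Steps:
H = -1005 (H = -3*335 = -1005)
R(C) = -4/7 + C/7
(438650 + t(H))*(-464205 + R(316)) = (438650 + 457)*(-464205 + (-4/7 + (⅐)*316)) = 439107*(-464205 + (-4/7 + 316/7)) = 439107*(-464205 + 312/7) = 439107*(-3249123/7) = -1426712653161/7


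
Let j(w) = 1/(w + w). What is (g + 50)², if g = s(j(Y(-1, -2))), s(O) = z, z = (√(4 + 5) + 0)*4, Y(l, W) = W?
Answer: 3844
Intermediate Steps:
j(w) = 1/(2*w)
z = 12 (z = (√9 + 0)*4 = (3 + 0)*4 = 3*4 = 12)
s(O) = 12
g = 12
(g + 50)² = (12 + 50)² = 62² = 3844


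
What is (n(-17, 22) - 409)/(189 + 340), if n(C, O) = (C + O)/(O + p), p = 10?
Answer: -13083/16928 ≈ -0.77286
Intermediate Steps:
n(C, O) = (C + O)/(10 + O) (n(C, O) = (C + O)/(O + 10) = (C + O)/(10 + O))
(n(-17, 22) - 409)/(189 + 340) = ((-17 + 22)/(10 + 22) - 409)/(189 + 340) = (5/32 - 409)/529 = ((1/32)*5 - 409)*(1/529) = (5/32 - 409)*(1/529) = -13083/32*1/529 = -13083/16928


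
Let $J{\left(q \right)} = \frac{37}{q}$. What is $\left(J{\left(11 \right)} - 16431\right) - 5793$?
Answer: $- \frac{244427}{11} \approx -22221.0$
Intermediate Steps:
$\left(J{\left(11 \right)} - 16431\right) - 5793 = \left(\frac{37}{11} - 16431\right) - 5793 = - \frac{180704}{11} - 5793 = - \frac{244427}{11}$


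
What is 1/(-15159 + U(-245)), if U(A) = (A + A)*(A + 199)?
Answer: 1/7381 ≈ 0.00013548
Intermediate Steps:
U(A) = 2*A*(199 + A) (U(A) = (2*A)*(199 + A) = 2*A*(199 + A))
1/(-15159 + U(-245)) = 1/(-15159 + 2*(-245)*(199 - 245)) = 1/(-15159 + 2*(-245)*(-46)) = 1/(-15159 + 22540) = 1/7381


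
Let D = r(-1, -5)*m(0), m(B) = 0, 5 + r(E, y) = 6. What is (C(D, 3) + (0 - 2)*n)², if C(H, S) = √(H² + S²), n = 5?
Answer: 49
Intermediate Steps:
r(E, y) = 1 (r(E, y) = -5 + 6 = 1)
D = 0 (D = 1*0 = 0)
(C(D, 3) + (0 - 2)*n)² = (√(0² + 3²) + (0 - 2)*5)² = (√(0 + 9) - 2*5)² = (√9 - 10)² = (3 - 10)² = (-7)² = 49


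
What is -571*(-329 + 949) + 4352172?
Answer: 3998152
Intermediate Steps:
-571*(-329 + 949) + 4352172 = -571*620 + 4352172 = -354020 + 4352172 = 3998152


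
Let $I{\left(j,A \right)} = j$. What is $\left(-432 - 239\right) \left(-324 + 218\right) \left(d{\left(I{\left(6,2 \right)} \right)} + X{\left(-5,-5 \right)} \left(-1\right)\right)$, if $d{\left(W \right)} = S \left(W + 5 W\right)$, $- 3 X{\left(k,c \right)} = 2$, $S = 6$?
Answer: $\frac{46231900}{3} \approx 1.5411 \cdot 10^{7}$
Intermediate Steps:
$X{\left(k,c \right)} = - \frac{2}{3}$ ($X{\left(k,c \right)} = \left(- \frac{1}{3}\right) 2 = - \frac{2}{3}$)
$d{\left(W \right)} = 36 W$ ($d{\left(W \right)} = 6 \left(W + 5 W\right) = 6 \cdot 6 W = 36 W$)
$\left(-432 - 239\right) \left(-324 + 218\right) \left(d{\left(I{\left(6,2 \right)} \right)} + X{\left(-5,-5 \right)} \left(-1\right)\right) = \left(-432 - 239\right) \left(-324 + 218\right) \left(36 \cdot 6 - - \frac{2}{3}\right) = \left(-671\right) \left(-106\right) \left(216 + \frac{2}{3}\right) = 71126 \cdot \frac{650}{3} = \frac{46231900}{3}$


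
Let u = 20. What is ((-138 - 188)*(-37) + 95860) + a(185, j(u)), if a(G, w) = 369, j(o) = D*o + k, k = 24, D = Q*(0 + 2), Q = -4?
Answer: 108291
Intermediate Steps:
D = -8 (D = -4*(0 + 2) = -4*2 = -8)
j(o) = 24 - 8*o (j(o) = -8*o + 24 = 24 - 8*o)
((-138 - 188)*(-37) + 95860) + a(185, j(u)) = ((-138 - 188)*(-37) + 95860) + 369 = (-326*(-37) + 95860) + 369 = (12062 + 95860) + 369 = 107922 + 369 = 108291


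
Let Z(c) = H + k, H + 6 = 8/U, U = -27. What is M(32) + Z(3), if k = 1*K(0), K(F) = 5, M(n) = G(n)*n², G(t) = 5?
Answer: 138205/27 ≈ 5118.7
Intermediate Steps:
M(n) = 5*n²
k = 5 (k = 1*5 = 5)
H = -170/27 (H = -6 + 8/(-27) = -6 + 8*(-1/27) = -6 - 8/27 = -170/27 ≈ -6.2963)
Z(c) = -35/27 (Z(c) = -170/27 + 5 = -35/27)
M(32) + Z(3) = 5*32² - 35/27 = 5*1024 - 35/27 = 5120 - 35/27 = 138205/27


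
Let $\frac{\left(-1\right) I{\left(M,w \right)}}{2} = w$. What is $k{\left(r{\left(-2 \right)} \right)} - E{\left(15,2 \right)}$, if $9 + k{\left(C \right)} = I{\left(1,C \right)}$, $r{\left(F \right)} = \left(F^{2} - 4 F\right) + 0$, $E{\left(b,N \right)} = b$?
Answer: $-48$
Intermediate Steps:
$r{\left(F \right)} = F^{2} - 4 F$
$I{\left(M,w \right)} = - 2 w$
$k{\left(C \right)} = -9 - 2 C$
$k{\left(r{\left(-2 \right)} \right)} - E{\left(15,2 \right)} = \left(-9 - 2 \left(- 2 \left(-4 - 2\right)\right)\right) - 15 = \left(-9 - 2 \left(\left(-2\right) \left(-6\right)\right)\right) - 15 = \left(-9 - 24\right) - 15 = -33 - 15 = -48$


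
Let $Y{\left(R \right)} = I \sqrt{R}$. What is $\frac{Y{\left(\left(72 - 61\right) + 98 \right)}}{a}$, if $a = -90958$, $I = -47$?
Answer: $\frac{47 \sqrt{109}}{90958} \approx 0.0053947$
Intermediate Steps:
$Y{\left(R \right)} = - 47 \sqrt{R}$
$\frac{Y{\left(\left(72 - 61\right) + 98 \right)}}{a} = \frac{\left(-47\right) \sqrt{\left(72 - 61\right) + 98}}{-90958} = - 47 \sqrt{11 + 98} \left(- \frac{1}{90958}\right) = - 47 \sqrt{109} \left(- \frac{1}{90958}\right) = \frac{47 \sqrt{109}}{90958}$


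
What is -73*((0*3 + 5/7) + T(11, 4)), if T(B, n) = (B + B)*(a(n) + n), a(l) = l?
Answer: -90301/7 ≈ -12900.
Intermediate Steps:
T(B, n) = 4*B*n (T(B, n) = (B + B)*(n + n) = (2*B)*(2*n) = 4*B*n)
-73*((0*3 + 5/7) + T(11, 4)) = -73*((0*3 + 5/7) + 4*11*4) = -73*((0 + 5*(1/7)) + 176) = -73*((0 + 5/7) + 176) = -73*(5/7 + 176) = -73*1237/7 = -90301/7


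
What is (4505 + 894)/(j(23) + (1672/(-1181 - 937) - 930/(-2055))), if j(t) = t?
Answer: 783303117/3288035 ≈ 238.23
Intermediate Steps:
(4505 + 894)/(j(23) + (1672/(-1181 - 937) - 930/(-2055))) = (4505 + 894)/(23 + (1672/(-1181 - 937) - 930/(-2055))) = 5399/(23 + (1672/(-2118) - 930*(-1/2055))) = 5399/(23 + (1672*(-1/2118) + 62/137)) = 5399/(23 + (-836/1059 + 62/137)) = 5399/(23 - 48874/145083) = 5399/(3288035/145083) = 5399*(145083/3288035) = 783303117/3288035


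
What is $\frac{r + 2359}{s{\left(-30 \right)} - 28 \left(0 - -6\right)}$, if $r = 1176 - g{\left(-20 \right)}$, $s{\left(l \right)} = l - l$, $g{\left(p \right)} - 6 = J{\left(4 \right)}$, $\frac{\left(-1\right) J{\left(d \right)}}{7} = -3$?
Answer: $- \frac{877}{42} \approx -20.881$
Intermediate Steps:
$J{\left(d \right)} = 21$ ($J{\left(d \right)} = \left(-7\right) \left(-3\right) = 21$)
$g{\left(p \right)} = 27$ ($g{\left(p \right)} = 6 + 21 = 27$)
$s{\left(l \right)} = 0$
$r = 1149$ ($r = 1176 - 27 = 1149$)
$\frac{r + 2359}{s{\left(-30 \right)} - 28 \left(0 - -6\right)} = \frac{1149 + 2359}{0 - 28 \left(0 - -6\right)} = \frac{3508}{0 - 28 \left(0 + \left(-3 + 9\right)\right)} = \frac{3508}{0 - 28 \left(0 + 6\right)} = \frac{3508}{0 - 168} = \frac{3508}{-168} = 3508 \left(- \frac{1}{168}\right) = - \frac{877}{42}$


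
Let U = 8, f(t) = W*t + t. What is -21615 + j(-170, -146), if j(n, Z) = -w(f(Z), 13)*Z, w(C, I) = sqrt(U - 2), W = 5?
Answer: -21615 + 146*sqrt(6) ≈ -21257.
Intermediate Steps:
f(t) = 6*t (f(t) = 5*t + t = 6*t)
w(C, I) = sqrt(6) (w(C, I) = sqrt(8 - 2) = sqrt(6))
j(n, Z) = -Z*sqrt(6) (j(n, Z) = -sqrt(6)*Z = -Z*sqrt(6))
-21615 + j(-170, -146) = -21615 - 1*(-146)*sqrt(6) = -21615 + 146*sqrt(6)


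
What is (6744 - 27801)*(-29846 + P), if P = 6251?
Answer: 496839915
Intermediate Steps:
(6744 - 27801)*(-29846 + P) = (6744 - 27801)*(-29846 + 6251) = -21057*(-23595) = 496839915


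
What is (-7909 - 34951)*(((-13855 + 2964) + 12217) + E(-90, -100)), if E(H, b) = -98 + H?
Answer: -48774680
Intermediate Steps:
(-7909 - 34951)*(((-13855 + 2964) + 12217) + E(-90, -100)) = (-7909 - 34951)*(((-13855 + 2964) + 12217) + (-98 - 90)) = -42860*((-10891 + 12217) - 188) = -42860*(1326 - 188) = -42860*1138 = -48774680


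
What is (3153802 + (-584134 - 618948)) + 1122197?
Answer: 3072917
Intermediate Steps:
(3153802 + (-584134 - 618948)) + 1122197 = (3153802 - 1203082) + 1122197 = 1950720 + 1122197 = 3072917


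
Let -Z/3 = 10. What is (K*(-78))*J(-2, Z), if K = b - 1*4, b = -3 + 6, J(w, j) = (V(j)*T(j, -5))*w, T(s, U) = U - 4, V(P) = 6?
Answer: 8424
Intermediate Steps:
T(s, U) = -4 + U
Z = -30 (Z = -3*10 = -30)
J(w, j) = -54*w (J(w, j) = (6*(-4 - 5))*w = (6*(-9))*w = -54*w)
b = 3
K = -1 (K = 3 - 1*4 = 3 - 4 = -1)
(K*(-78))*J(-2, Z) = (-1*(-78))*(-54*(-2)) = 78*108 = 8424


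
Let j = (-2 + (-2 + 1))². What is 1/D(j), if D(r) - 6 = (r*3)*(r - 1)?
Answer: 1/222 ≈ 0.0045045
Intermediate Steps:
j = 9 (j = (-2 - 1)² = (-3)² = 9)
D(r) = 6 + 3*r*(-1 + r) (D(r) = 6 + (r*3)*(r - 1) = 6 + (3*r)*(-1 + r) = 6 + 3*r*(-1 + r))
1/D(j) = 1/(6 - 3*9 + 3*9²) = 1/(6 - 27 + 3*81) = 1/(6 - 27 + 243) = 1/222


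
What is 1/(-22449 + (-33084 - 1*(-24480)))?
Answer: -1/31053 ≈ -3.2203e-5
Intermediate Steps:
1/(-22449 + (-33084 - 1*(-24480))) = 1/(-22449 + (-33084 + 24480)) = 1/(-22449 - 8604) = 1/(-31053) = -1/31053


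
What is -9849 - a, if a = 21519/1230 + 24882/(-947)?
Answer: -3820662441/388270 ≈ -9840.2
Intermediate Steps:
a = -3408789/388270 (a = 21519*(1/1230) + 24882*(-1/947) = 7173/410 - 24882/947 = -3408789/388270 ≈ -8.7794)
-9849 - a = -9849 - 1*(-3408789/388270) = -9849 + 3408789/388270 = -3820662441/388270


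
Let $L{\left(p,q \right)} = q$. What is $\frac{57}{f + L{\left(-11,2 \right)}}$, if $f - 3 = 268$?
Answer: $\frac{19}{91} \approx 0.20879$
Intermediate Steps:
$f = 271$ ($f = 3 + 268 = 271$)
$\frac{57}{f + L{\left(-11,2 \right)}} = \frac{57}{271 + 2} = \frac{57}{273} = 57 \cdot \frac{1}{273} = \frac{19}{91}$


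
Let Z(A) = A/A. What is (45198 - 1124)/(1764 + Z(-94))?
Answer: 44074/1765 ≈ 24.971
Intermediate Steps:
Z(A) = 1
(45198 - 1124)/(1764 + Z(-94)) = (45198 - 1124)/(1764 + 1) = 44074/1765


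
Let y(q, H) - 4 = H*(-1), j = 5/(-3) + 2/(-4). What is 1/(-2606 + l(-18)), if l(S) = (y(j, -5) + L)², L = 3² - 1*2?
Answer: -1/2350 ≈ -0.00042553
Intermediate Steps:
j = -13/6 (j = 5*(-⅓) + 2*(-¼) = -5/3 - ½ = -13/6 ≈ -2.1667)
y(q, H) = 4 - H (y(q, H) = 4 + H*(-1) = 4 - H)
L = 7 (L = 9 - 2 = 7)
l(S) = 256 (l(S) = ((4 - 1*(-5)) + 7)² = ((4 + 5) + 7)² = (9 + 7)² = 16² = 256)
1/(-2606 + l(-18)) = 1/(-2606 + 256) = 1/(-2350) = -1/2350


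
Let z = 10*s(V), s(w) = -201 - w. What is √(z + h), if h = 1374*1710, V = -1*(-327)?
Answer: 2*√586065 ≈ 1531.1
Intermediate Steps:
V = 327
z = -5280 (z = 10*(-201 - 1*327) = 10*(-201 - 327) = 10*(-528) = -5280)
h = 2349540
√(z + h) = √(-5280 + 2349540) = √2344260 = 2*√586065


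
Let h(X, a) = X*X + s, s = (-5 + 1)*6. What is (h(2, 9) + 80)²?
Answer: 3600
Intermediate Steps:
s = -24 (s = -4*6 = -24)
h(X, a) = -24 + X² (h(X, a) = X*X - 24 = X² - 24 = -24 + X²)
(h(2, 9) + 80)² = ((-24 + 2²) + 80)² = ((-24 + 4) + 80)² = (-20 + 80)² = 60² = 3600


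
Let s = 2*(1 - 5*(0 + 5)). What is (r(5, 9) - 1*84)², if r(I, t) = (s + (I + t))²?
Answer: 1149184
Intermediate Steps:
s = -48 (s = 2*(1 - 5*5) = 2*(1 - 25) = 2*(-24) = -48)
r(I, t) = (-48 + I + t)² (r(I, t) = (-48 + (I + t))² = (-48 + I + t)²)
(r(5, 9) - 1*84)² = ((-48 + 5 + 9)² - 1*84)² = ((-34)² - 84)² = (1156 - 84)² = 1072² = 1149184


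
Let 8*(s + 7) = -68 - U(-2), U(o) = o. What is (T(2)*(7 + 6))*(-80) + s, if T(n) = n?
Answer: -8381/4 ≈ -2095.3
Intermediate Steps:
s = -61/4 (s = -7 + (-68 - 1*(-2))/8 = -7 + (-68 + 2)/8 = -7 + (1/8)*(-66) = -7 - 33/4 = -61/4 ≈ -15.250)
(T(2)*(7 + 6))*(-80) + s = (2*(7 + 6))*(-80) - 61/4 = (2*13)*(-80) - 61/4 = 26*(-80) - 61/4 = -2080 - 61/4 = -8381/4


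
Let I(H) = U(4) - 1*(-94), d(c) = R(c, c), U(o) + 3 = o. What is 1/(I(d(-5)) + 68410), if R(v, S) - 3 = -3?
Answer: 1/68505 ≈ 1.4597e-5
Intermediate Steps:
R(v, S) = 0 (R(v, S) = 3 - 3 = 0)
U(o) = -3 + o
d(c) = 0
I(H) = 95 (I(H) = (-3 + 4) - 1*(-94) = 1 + 94 = 95)
1/(I(d(-5)) + 68410) = 1/(95 + 68410) = 1/68505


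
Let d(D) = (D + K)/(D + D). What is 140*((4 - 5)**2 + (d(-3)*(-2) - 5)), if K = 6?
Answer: -420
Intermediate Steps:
d(D) = (6 + D)/(2*D) (d(D) = (D + 6)/(D + D) = (6 + D)/((2*D)) = (6 + D)*(1/(2*D)) = (6 + D)/(2*D))
140*((4 - 5)**2 + (d(-3)*(-2) - 5)) = 140*((4 - 5)**2 + (((1/2)*(6 - 3)/(-3))*(-2) - 5)) = 140*((-1)**2 + (((1/2)*(-1/3)*3)*(-2) - 5)) = 140*(1 + (-1/2*(-2) - 5)) = 140*(1 + (1 - 5)) = 140*(1 - 4) = 140*(-3) = -420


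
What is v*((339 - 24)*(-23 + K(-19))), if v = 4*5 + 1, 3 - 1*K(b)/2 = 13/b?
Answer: -1964655/19 ≈ -1.0340e+5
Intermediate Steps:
K(b) = 6 - 26/b
v = 21 (v = 20 + 1 = 21)
v*((339 - 24)*(-23 + K(-19))) = 21*((339 - 24)*(-23 + (6 - 26/(-19)))) = 21*(315*(-23 + (6 - 26*(-1/19)))) = 21*(315*(-23 + (6 + 26/19))) = 21*(315*(-23 + 140/19)) = 21*(315*(-297/19)) = 21*(-93555/19) = -1964655/19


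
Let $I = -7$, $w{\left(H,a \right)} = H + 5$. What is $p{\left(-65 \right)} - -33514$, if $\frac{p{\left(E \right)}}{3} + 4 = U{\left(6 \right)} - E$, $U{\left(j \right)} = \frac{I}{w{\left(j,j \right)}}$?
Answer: $\frac{370646}{11} \approx 33695.0$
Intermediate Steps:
$w{\left(H,a \right)} = 5 + H$
$U{\left(j \right)} = - \frac{7}{5 + j}$
$p{\left(E \right)} = - \frac{153}{11} - 3 E$ ($p{\left(E \right)} = -12 + 3 \left(- \frac{7}{5 + 6} - E\right) = -12 + 3 \left(- \frac{7}{11} - E\right) = -12 - \left(\frac{21}{11} + 3 E\right) = - \frac{153}{11} - 3 E$)
$p{\left(-65 \right)} - -33514 = \left(- \frac{153}{11} - -195\right) - -33514 = \left(- \frac{153}{11} + 195\right) + 33514 = \frac{1992}{11} + 33514 = \frac{370646}{11}$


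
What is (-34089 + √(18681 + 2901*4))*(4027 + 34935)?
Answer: -1328175618 + 116886*√3365 ≈ -1.3214e+9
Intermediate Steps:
(-34089 + √(18681 + 2901*4))*(4027 + 34935) = (-34089 + √(18681 + 11604))*38962 = (-34089 + √30285)*38962 = (-34089 + 3*√3365)*38962 = -1328175618 + 116886*√3365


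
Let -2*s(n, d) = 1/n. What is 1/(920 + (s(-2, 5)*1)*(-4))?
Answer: 1/919 ≈ 0.0010881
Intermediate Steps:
s(n, d) = -1/(2*n)
1/(920 + (s(-2, 5)*1)*(-4)) = 1/(920 + (-1/2/(-2)*1)*(-4)) = 1/(920 + (-1/2*(-1/2)*1)*(-4)) = 1/(920 + ((1/4)*1)*(-4)) = 1/(920 + (1/4)*(-4)) = 1/(920 - 1) = 1/919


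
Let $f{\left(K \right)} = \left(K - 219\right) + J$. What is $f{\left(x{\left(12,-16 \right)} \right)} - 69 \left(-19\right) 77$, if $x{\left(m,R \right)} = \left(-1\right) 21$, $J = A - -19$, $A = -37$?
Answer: $100689$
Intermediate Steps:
$J = -18$ ($J = -37 - -19 = -37 + 19 = -18$)
$x{\left(m,R \right)} = -21$
$f{\left(K \right)} = -237 + K$ ($f{\left(K \right)} = \left(K - 219\right) - 18 = \left(-219 + K\right) - 18 = -237 + K$)
$f{\left(x{\left(12,-16 \right)} \right)} - 69 \left(-19\right) 77 = \left(-237 - 21\right) - 69 \left(-19\right) 77 = -258 - \left(-1311\right) 77 = -258 - -100947 = -258 + 100947 = 100689$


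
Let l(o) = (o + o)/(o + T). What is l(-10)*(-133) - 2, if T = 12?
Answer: 1328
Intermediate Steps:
l(o) = 2*o/(12 + o) (l(o) = (o + o)/(o + 12) = (2*o)/(12 + o) = 2*o/(12 + o))
l(-10)*(-133) - 2 = (2*(-10)/(12 - 10))*(-133) - 2 = (2*(-10)/2)*(-133) - 2 = (2*(-10)*(1/2))*(-133) - 2 = -10*(-133) - 2 = 1330 - 2 = 1328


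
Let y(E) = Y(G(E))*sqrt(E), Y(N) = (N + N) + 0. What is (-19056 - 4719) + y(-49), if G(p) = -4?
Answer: -23775 - 56*I ≈ -23775.0 - 56.0*I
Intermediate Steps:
Y(N) = 2*N (Y(N) = 2*N + 0 = 2*N)
y(E) = -8*sqrt(E) (y(E) = (2*(-4))*sqrt(E) = -8*sqrt(E))
(-19056 - 4719) + y(-49) = (-19056 - 4719) - 56*I = -23775 - 56*I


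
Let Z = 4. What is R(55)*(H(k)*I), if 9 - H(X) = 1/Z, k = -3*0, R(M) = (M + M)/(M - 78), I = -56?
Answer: 53900/23 ≈ 2343.5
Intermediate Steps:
R(M) = 2*M/(-78 + M) (R(M) = (2*M)/(-78 + M) = 2*M/(-78 + M))
k = 0
H(X) = 35/4 (H(X) = 9 - 1/4 = 35/4)
R(55)*(H(k)*I) = (2*55/(-78 + 55))*((35/4)*(-56)) = (2*55/(-23))*(-490) = (2*55*(-1/23))*(-490) = -110/23*(-490) = 53900/23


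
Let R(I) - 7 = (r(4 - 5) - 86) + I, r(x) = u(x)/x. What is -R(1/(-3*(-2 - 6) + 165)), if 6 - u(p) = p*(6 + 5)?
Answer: 18143/189 ≈ 95.995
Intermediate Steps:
u(p) = 6 - 11*p (u(p) = 6 - p*(6 + 5) = 6 - p*11 = 6 - 11*p)
r(x) = (6 - 11*x)/x
R(I) = -96 + I (R(I) = 7 + (((-11 + 6/(4 - 5)) - 86) + I) = 7 + (((-11 + 6/(-1)) - 86) + I) = 7 + (((-11 + 6*(-1)) - 86) + I) = 7 + (((-11 - 6) - 86) + I) = 7 + ((-17 - 86) + I) = 7 + (-103 + I) = -96 + I)
-R(1/(-3*(-2 - 6) + 165)) = -(-96 + 1/(-3*(-2 - 6) + 165)) = -(-96 + 1/(-3*(-8) + 165)) = -(-96 + 1/(24 + 165)) = -(-96 + 1/189) = -1*(-18143/189) = 18143/189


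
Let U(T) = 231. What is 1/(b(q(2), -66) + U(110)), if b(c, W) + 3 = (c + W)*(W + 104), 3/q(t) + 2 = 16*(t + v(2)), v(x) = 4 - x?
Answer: -31/70623 ≈ -0.00043895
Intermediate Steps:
q(t) = 3/(30 + 16*t) (q(t) = 3/(-2 + 16*(t + (4 - 1*2))) = 3/(-2 + 16*(t + (4 - 2))) = 3/(-2 + 16*(t + 2)) = 3/(-2 + 16*(2 + t)) = 3/(-2 + (32 + 16*t)) = 3/(30 + 16*t))
b(c, W) = -3 + (104 + W)*(W + c) (b(c, W) = -3 + (c + W)*(W + 104) = -3 + (W + c)*(104 + W) = -3 + (104 + W)*(W + c))
1/(b(q(2), -66) + U(110)) = 1/((-3 + (-66)**2 + 104*(-66) + 104*(3/(2*(15 + 8*2))) - 99/(15 + 8*2)) + 231) = 1/((-3 + 4356 - 6864 + 104*(3/(2*(15 + 16))) - 99/(15 + 16)) + 231) = 1/((-3 + 4356 - 6864 + 104*((3/2)/31) - 99/31) + 231) = 1/((-3 + 4356 - 6864 + 104*((3/2)*(1/31)) - 99/31) + 231) = 1/((-3 + 4356 - 6864 + 104*(3/62) - 66*3/62) + 231) = 1/((-3 + 4356 - 6864 + 156/31 - 99/31) + 231) = 1/(-77784/31 + 231) = 1/(-70623/31) = -31/70623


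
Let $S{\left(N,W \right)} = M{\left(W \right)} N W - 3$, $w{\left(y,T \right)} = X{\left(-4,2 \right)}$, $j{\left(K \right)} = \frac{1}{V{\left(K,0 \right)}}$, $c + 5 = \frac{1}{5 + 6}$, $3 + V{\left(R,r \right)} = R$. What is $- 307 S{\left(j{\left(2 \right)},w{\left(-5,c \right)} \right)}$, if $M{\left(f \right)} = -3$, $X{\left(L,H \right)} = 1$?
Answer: $0$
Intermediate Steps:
$V{\left(R,r \right)} = -3 + R$
$c = - \frac{54}{11}$ ($c = -5 + \frac{1}{5 + 6} = -5 + \frac{1}{11} = - \frac{54}{11} \approx -4.9091$)
$j{\left(K \right)} = \frac{1}{-3 + K}$
$w{\left(y,T \right)} = 1$
$S{\left(N,W \right)} = -3 - 3 N W$ ($S{\left(N,W \right)} = - 3 N W - 3 = -3 - 3 N W$)
$- 307 S{\left(j{\left(2 \right)},w{\left(-5,c \right)} \right)} = - 307 \left(-3 - 3 \frac{1}{-3 + 2} \cdot 1\right) = - 307 \left(-3 - 3 \frac{1}{-1} \cdot 1\right) = - 307 \left(-3 - \left(-3\right) 1\right) = - 307 \left(-3 + 3\right) = \left(-307\right) 0 = 0$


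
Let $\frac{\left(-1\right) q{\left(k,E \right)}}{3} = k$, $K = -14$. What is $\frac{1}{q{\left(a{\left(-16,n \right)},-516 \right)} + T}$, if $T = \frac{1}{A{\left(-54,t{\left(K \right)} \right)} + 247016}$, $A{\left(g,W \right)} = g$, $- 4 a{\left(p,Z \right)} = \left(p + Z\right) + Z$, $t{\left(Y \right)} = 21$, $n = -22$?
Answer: $- \frac{246962}{11113289} \approx -0.022222$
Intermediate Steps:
$a{\left(p,Z \right)} = - \frac{Z}{2} - \frac{p}{4}$ ($a{\left(p,Z \right)} = - \frac{\left(p + Z\right) + Z}{4} = - \frac{\left(Z + p\right) + Z}{4} = - \frac{p + 2 Z}{4} = - \frac{Z}{2} - \frac{p}{4}$)
$q{\left(k,E \right)} = - 3 k$
$T = \frac{1}{246962}$ ($T = \frac{1}{-54 + 247016} = \frac{1}{246962} \approx 4.0492 \cdot 10^{-6}$)
$\frac{1}{q{\left(a{\left(-16,n \right)},-516 \right)} + T} = \frac{1}{- 3 \left(\left(- \frac{1}{2}\right) \left(-22\right) - -4\right) + \frac{1}{246962}} = \frac{1}{- 3 \left(11 + 4\right) + \frac{1}{246962}} = \frac{1}{\left(-3\right) 15 + \frac{1}{246962}} = \frac{1}{-45 + \frac{1}{246962}} = \frac{1}{- \frac{11113289}{246962}} = - \frac{246962}{11113289}$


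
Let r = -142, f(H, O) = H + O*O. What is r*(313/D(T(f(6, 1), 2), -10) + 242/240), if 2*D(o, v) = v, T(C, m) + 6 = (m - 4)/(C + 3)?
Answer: 524761/60 ≈ 8746.0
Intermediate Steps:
f(H, O) = H + O²
T(C, m) = -6 + (-4 + m)/(3 + C) (T(C, m) = -6 + (m - 4)/(C + 3) = -6 + (-4 + m)/(3 + C))
D(o, v) = v/2
r*(313/D(T(f(6, 1), 2), -10) + 242/240) = -142*(313/(((½)*(-10))) + 242/240) = -142*(313/(-5) + 242*(1/240)) = -142*(313*(-⅕) + 121/120) = -142*(-313/5 + 121/120) = -142*(-7391/120) = 524761/60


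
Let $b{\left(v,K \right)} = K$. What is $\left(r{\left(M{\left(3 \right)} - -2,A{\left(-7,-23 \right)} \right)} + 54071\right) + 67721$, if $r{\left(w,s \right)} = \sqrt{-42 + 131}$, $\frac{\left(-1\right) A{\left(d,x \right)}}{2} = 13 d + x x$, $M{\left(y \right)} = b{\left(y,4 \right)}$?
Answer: $121792 + \sqrt{89} \approx 1.218 \cdot 10^{5}$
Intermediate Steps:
$M{\left(y \right)} = 4$
$A{\left(d,x \right)} = - 26 d - 2 x^{2}$ ($A{\left(d,x \right)} = - 2 \left(13 d + x x\right) = - 2 \left(13 d + x^{2}\right) = - 2 \left(x^{2} + 13 d\right) = - 26 d - 2 x^{2}$)
$r{\left(w,s \right)} = \sqrt{89}$
$\left(r{\left(M{\left(3 \right)} - -2,A{\left(-7,-23 \right)} \right)} + 54071\right) + 67721 = \left(\sqrt{89} + 54071\right) + 67721 = \left(54071 + \sqrt{89}\right) + 67721 = 121792 + \sqrt{89}$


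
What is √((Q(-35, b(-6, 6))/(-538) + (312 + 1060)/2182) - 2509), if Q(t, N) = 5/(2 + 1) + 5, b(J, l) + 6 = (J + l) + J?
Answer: I*√1944421995104817/880437 ≈ 50.084*I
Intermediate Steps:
b(J, l) = -6 + l + 2*J (b(J, l) = -6 + ((J + l) + J) = -6 + (l + 2*J) = -6 + l + 2*J)
Q(t, N) = 20/3 (Q(t, N) = 5/3 + 5 = 20/3)
√((Q(-35, b(-6, 6))/(-538) + (312 + 1060)/2182) - 2509) = √(((20/3)/(-538) + (312 + 1060)/2182) - 2509) = √(((20/3)*(-1/538) + 1372*(1/2182)) - 2509) = √((-10/807 + 686/1091) - 2509) = √(542692/880437 - 2509) = √(-2208473741/880437) = I*√1944421995104817/880437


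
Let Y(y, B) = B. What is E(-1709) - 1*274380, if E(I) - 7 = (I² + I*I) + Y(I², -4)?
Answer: 5566985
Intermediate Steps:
E(I) = 3 + 2*I² (E(I) = 7 + ((I² + I*I) - 4) = 7 + ((I² + I²) - 4) = 7 + (2*I² - 4) = 7 + (-4 + 2*I²) = 3 + 2*I²)
E(-1709) - 1*274380 = (3 + 2*(-1709)²) - 1*274380 = (3 + 2*2920681) - 274380 = (3 + 5841362) - 274380 = 5841365 - 274380 = 5566985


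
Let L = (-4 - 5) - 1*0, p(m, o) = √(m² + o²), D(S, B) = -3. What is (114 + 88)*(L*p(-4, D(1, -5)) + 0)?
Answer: -9090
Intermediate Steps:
L = -9 (L = -9 + 0 = -9)
(114 + 88)*(L*p(-4, D(1, -5)) + 0) = (114 + 88)*(-9*√((-4)² + (-3)²) + 0) = 202*(-9*√(16 + 9) + 0) = 202*(-9*√25 + 0) = 202*(-9*5 + 0) = 202*(-45 + 0) = 202*(-45) = -9090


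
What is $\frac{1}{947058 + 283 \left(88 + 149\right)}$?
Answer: $\frac{1}{1014129} \approx 9.8607 \cdot 10^{-7}$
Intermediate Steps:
$\frac{1}{947058 + 283 \left(88 + 149\right)} = \frac{1}{947058 + 283 \cdot 237} = \frac{1}{947058 + 67071} = \frac{1}{1014129}$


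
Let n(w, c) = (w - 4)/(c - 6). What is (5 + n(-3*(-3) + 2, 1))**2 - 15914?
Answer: -397526/25 ≈ -15901.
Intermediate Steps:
n(w, c) = (-4 + w)/(-6 + c)
(5 + n(-3*(-3) + 2, 1))**2 - 15914 = (5 + (-4 + (-3*(-3) + 2))/(-6 + 1))**2 - 15914 = (5 + (-4 + (9 + 2))/(-5))**2 - 15914 = (5 - (-4 + 11)/5)**2 - 15914 = (5 - 1/5*7)**2 - 15914 = (5 - 7/5)**2 - 15914 = (18/5)**2 - 15914 = 324/25 - 15914 = -397526/25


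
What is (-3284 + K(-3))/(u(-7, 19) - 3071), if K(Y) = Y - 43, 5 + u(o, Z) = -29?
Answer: 74/69 ≈ 1.0725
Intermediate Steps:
u(o, Z) = -34 (u(o, Z) = -5 - 29 = -34)
K(Y) = -43 + Y
(-3284 + K(-3))/(u(-7, 19) - 3071) = (-3284 + (-43 - 3))/(-34 - 3071) = (-3284 - 46)/(-3105) = -3330*(-1/3105) = 74/69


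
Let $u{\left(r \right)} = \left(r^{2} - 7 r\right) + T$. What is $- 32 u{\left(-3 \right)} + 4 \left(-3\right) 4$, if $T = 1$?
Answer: $-1040$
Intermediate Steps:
$u{\left(r \right)} = 1 + r^{2} - 7 r$ ($u{\left(r \right)} = \left(r^{2} - 7 r\right) + 1 = 1 + r^{2} - 7 r$)
$- 32 u{\left(-3 \right)} + 4 \left(-3\right) 4 = - 32 \left(1 + \left(-3\right)^{2} - -21\right) + 4 \left(-3\right) 4 = - 32 \left(1 + 9 + 21\right) - 48 = \left(-32\right) 31 - 48 = -992 - 48 = -1040$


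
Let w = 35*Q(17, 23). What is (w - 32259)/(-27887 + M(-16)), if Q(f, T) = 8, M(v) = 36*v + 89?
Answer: 31979/28374 ≈ 1.1271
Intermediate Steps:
M(v) = 89 + 36*v
w = 280 (w = 35*8 = 280)
(w - 32259)/(-27887 + M(-16)) = (280 - 32259)/(-27887 + (89 + 36*(-16))) = -31979/(-27887 + (89 - 576)) = -31979/(-27887 - 487) = -31979/(-28374) = -31979*(-1/28374) = 31979/28374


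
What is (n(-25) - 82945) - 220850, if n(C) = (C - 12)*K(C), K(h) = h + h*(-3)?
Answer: -305645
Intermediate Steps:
K(h) = -2*h (K(h) = h - 3*h = -2*h)
n(C) = -2*C*(-12 + C) (n(C) = (C - 12)*(-2*C) = (-12 + C)*(-2*C) = -2*C*(-12 + C))
(n(-25) - 82945) - 220850 = (2*(-25)*(12 - 1*(-25)) - 82945) - 220850 = (2*(-25)*(12 + 25) - 82945) - 220850 = (2*(-25)*37 - 82945) - 220850 = (-1850 - 82945) - 220850 = -84795 - 220850 = -305645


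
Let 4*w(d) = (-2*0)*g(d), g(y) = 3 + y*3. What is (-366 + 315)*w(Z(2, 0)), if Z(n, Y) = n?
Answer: 0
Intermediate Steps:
g(y) = 3 + 3*y
w(d) = 0 (w(d) = ((-2*0)*(3 + 3*d))/4 = (0*(3 + 3*d))/4 = (¼)*0 = 0)
(-366 + 315)*w(Z(2, 0)) = (-366 + 315)*0 = -51*0 = 0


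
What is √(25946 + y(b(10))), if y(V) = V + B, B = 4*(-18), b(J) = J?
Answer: 6*√719 ≈ 160.89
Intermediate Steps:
B = -72
y(V) = -72 + V (y(V) = V - 72 = -72 + V)
√(25946 + y(b(10))) = √(25946 + (-72 + 10)) = √(25946 - 62) = √25884 = 6*√719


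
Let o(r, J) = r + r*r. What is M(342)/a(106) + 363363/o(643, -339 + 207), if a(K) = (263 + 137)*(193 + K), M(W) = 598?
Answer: 2610239/2957800 ≈ 0.88249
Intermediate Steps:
o(r, J) = r + r²
a(K) = 77200 + 400*K (a(K) = 400*(193 + K) = 77200 + 400*K)
M(342)/a(106) + 363363/o(643, -339 + 207) = 598/(77200 + 400*106) + 363363/((643*(1 + 643))) = 598/(77200 + 42400) + 363363/((643*644)) = 598/119600 + 363363/414092 = 598*(1/119600) + 363363*(1/414092) = 1/200 + 51909/59156 = 2610239/2957800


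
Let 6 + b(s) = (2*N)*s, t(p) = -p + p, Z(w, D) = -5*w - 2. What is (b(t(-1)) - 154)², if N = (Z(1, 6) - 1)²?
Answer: 25600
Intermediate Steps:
Z(w, D) = -2 - 5*w
N = 64 (N = ((-2 - 5*1) - 1)² = ((-2 - 5) - 1)² = (-7 - 1)² = (-8)² = 64)
t(p) = 0
b(s) = -6 + 128*s (b(s) = -6 + (2*64)*s = -6 + 128*s)
(b(t(-1)) - 154)² = ((-6 + 128*0) - 154)² = ((-6 + 0) - 154)² = (-6 - 154)² = (-160)² = 25600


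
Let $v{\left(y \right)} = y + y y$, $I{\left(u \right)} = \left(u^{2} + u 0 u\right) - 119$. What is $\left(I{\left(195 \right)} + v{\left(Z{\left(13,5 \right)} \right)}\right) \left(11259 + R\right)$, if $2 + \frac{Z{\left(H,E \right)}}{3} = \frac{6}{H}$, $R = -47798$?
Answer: $- \frac{234176039426}{169} \approx -1.3857 \cdot 10^{9}$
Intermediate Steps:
$Z{\left(H,E \right)} = -6 + \frac{18}{H}$ ($Z{\left(H,E \right)} = -6 + 3 \frac{6}{H} = -6 + \frac{18}{H}$)
$I{\left(u \right)} = -119 + u^{2}$ ($I{\left(u \right)} = \left(u^{2} + 0 u\right) - 119 = \left(u^{2} + 0\right) - 119 = u^{2} - 119 = -119 + u^{2}$)
$v{\left(y \right)} = y + y^{2}$
$\left(I{\left(195 \right)} + v{\left(Z{\left(13,5 \right)} \right)}\right) \left(11259 + R\right) = \left(\left(-119 + 195^{2}\right) + \left(-6 + \frac{18}{13}\right) \left(1 - \left(6 - \frac{18}{13}\right)\right)\right) \left(11259 - 47798\right) = \left(\left(-119 + 38025\right) + \left(-6 + 18 \cdot \frac{1}{13}\right) \left(1 + \left(-6 + 18 \cdot \frac{1}{13}\right)\right)\right) \left(-36539\right) = \left(37906 + \left(-6 + \frac{18}{13}\right) \left(1 + \left(-6 + \frac{18}{13}\right)\right)\right) \left(-36539\right) = \left(37906 - \frac{60 \left(1 - \frac{60}{13}\right)}{13}\right) \left(-36539\right) = \left(37906 - - \frac{2820}{169}\right) \left(-36539\right) = \left(37906 + \frac{2820}{169}\right) \left(-36539\right) = \frac{6408934}{169} \left(-36539\right) = - \frac{234176039426}{169}$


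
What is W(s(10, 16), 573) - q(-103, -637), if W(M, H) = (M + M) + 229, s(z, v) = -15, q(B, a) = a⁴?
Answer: -164648481162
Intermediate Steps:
W(M, H) = 229 + 2*M (W(M, H) = 2*M + 229 = 229 + 2*M)
W(s(10, 16), 573) - q(-103, -637) = (229 + 2*(-15)) - 1*(-637)⁴ = (229 - 30) - 1*164648481361 = 199 - 164648481361 = -164648481162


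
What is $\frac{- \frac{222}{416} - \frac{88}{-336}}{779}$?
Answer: $- \frac{1187}{3402672} \approx -0.00034884$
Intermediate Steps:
$\frac{- \frac{222}{416} - \frac{88}{-336}}{779} = \left(\left(-222\right) \frac{1}{416} - - \frac{11}{42}\right) \frac{1}{779} = \left(- \frac{111}{208} + \frac{11}{42}\right) \frac{1}{779} = \left(- \frac{1187}{4368}\right) \frac{1}{779} = - \frac{1187}{3402672}$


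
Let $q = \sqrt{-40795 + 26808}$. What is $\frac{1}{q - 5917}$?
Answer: $- \frac{5917}{35024876} - \frac{i \sqrt{13987}}{35024876} \approx -0.00016894 - 3.3766 \cdot 10^{-6} i$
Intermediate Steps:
$q = i \sqrt{13987}$ ($q = \sqrt{-13987} = i \sqrt{13987} \approx 118.27 i$)
$\frac{1}{q - 5917} = \frac{1}{i \sqrt{13987} - 5917} = \frac{1}{-5917 + i \sqrt{13987}}$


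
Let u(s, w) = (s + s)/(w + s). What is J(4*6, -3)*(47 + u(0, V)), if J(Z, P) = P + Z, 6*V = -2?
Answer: 987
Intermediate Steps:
V = -1/3 (V = (1/6)*(-2) = -1/3 ≈ -0.33333)
u(s, w) = 2*s/(s + w) (u(s, w) = (2*s)/(s + w) = 2*s/(s + w))
J(4*6, -3)*(47 + u(0, V)) = (-3 + 4*6)*(47 + 2*0/(0 - 1/3)) = (-3 + 24)*(47 + 2*0/(-1/3)) = 21*(47 + 2*0*(-3)) = 21*(47 + 0) = 21*47 = 987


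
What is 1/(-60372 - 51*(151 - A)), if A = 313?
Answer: -1/52110 ≈ -1.9190e-5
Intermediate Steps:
1/(-60372 - 51*(151 - A)) = 1/(-60372 - 51*(151 - 1*313)) = 1/(-60372 - 51*(151 - 313)) = 1/(-60372 - 51*(-162)) = 1/(-60372 + 8262) = 1/(-52110) = -1/52110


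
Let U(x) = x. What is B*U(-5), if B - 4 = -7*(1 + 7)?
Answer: 260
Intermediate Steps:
B = -52 (B = 4 - 7*(1 + 7) = 4 - 7*8 = 4 - 56 = -52)
B*U(-5) = -52*(-5) = 260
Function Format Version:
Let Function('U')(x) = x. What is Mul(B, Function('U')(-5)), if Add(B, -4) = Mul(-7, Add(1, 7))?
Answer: 260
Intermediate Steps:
B = -52 (B = Add(4, Mul(-7, Add(1, 7))) = Add(4, Mul(-7, 8)) = Add(4, -56) = -52)
Mul(B, Function('U')(-5)) = Mul(-52, -5) = 260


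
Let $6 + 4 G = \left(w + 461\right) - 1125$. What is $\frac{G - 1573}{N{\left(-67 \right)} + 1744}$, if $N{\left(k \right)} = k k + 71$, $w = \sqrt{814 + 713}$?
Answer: $- \frac{3481}{12608} + \frac{\sqrt{1527}}{25216} \approx -0.27454$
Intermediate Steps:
$w = \sqrt{1527} \approx 39.077$
$N{\left(k \right)} = 71 + k^{2}$ ($N{\left(k \right)} = k^{2} + 71 = 71 + k^{2}$)
$G = - \frac{335}{2} + \frac{\sqrt{1527}}{4}$ ($G = - \frac{3}{2} + \frac{\left(\sqrt{1527} + 461\right) - 1125}{4} = - \frac{3}{2} + \frac{\left(461 + \sqrt{1527}\right) - 1125}{4} = - \frac{3}{2} + \frac{-664 + \sqrt{1527}}{4} = - \frac{3}{2} - \left(166 - \frac{\sqrt{1527}}{4}\right) = - \frac{335}{2} + \frac{\sqrt{1527}}{4} \approx -157.73$)
$\frac{G - 1573}{N{\left(-67 \right)} + 1744} = \frac{\left(- \frac{335}{2} + \frac{\sqrt{1527}}{4}\right) - 1573}{\left(71 + \left(-67\right)^{2}\right) + 1744} = \frac{- \frac{3481}{2} + \frac{\sqrt{1527}}{4}}{\left(71 + 4489\right) + 1744} = \frac{- \frac{3481}{2} + \frac{\sqrt{1527}}{4}}{4560 + 1744} = \frac{- \frac{3481}{2} + \frac{\sqrt{1527}}{4}}{6304} = \left(- \frac{3481}{2} + \frac{\sqrt{1527}}{4}\right) \frac{1}{6304} = - \frac{3481}{12608} + \frac{\sqrt{1527}}{25216}$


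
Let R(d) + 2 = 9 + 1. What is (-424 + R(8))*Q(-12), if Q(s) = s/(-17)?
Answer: -4992/17 ≈ -293.65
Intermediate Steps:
Q(s) = -s/17 (Q(s) = s*(-1/17) = -s/17)
R(d) = 8 (R(d) = -2 + (9 + 1) = -2 + 10 = 8)
(-424 + R(8))*Q(-12) = (-424 + 8)*(-1/17*(-12)) = -416*12/17 = -4992/17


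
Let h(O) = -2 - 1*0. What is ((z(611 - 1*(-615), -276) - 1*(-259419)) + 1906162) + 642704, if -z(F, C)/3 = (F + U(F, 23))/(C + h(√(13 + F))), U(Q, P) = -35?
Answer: 780706803/278 ≈ 2.8083e+6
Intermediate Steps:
h(O) = -2 (h(O) = -2 + 0 = -2)
z(F, C) = -3*(-35 + F)/(-2 + C) (z(F, C) = -3*(F - 35)/(C - 2) = -3*(-35 + F)/(-2 + C))
((z(611 - 1*(-615), -276) - 1*(-259419)) + 1906162) + 642704 = ((3*(35 - (611 - 1*(-615)))/(-2 - 276) - 1*(-259419)) + 1906162) + 642704 = ((3*(35 - (611 + 615))/(-278) + 259419) + 1906162) + 642704 = ((3*(-1/278)*(35 - 1*1226) + 259419) + 1906162) + 642704 = ((3*(-1/278)*(35 - 1226) + 259419) + 1906162) + 642704 = ((3*(-1/278)*(-1191) + 259419) + 1906162) + 642704 = ((3573/278 + 259419) + 1906162) + 642704 = (72122055/278 + 1906162) + 642704 = 602035091/278 + 642704 = 780706803/278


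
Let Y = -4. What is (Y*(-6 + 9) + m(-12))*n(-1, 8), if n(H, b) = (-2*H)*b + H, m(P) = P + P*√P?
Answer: -360 - 360*I*√3 ≈ -360.0 - 623.54*I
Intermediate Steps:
m(P) = P + P^(3/2)
n(H, b) = H - 2*H*b (n(H, b) = -2*H*b + H = H - 2*H*b)
(Y*(-6 + 9) + m(-12))*n(-1, 8) = (-4*(-6 + 9) + (-12 + (-12)^(3/2)))*(-(1 - 2*8)) = (-4*3 + (-12 - 24*I*√3))*(-(1 - 16)) = (-12 + (-12 - 24*I*√3))*(-1*(-15)) = (-24 - 24*I*√3)*15 = -360 - 360*I*√3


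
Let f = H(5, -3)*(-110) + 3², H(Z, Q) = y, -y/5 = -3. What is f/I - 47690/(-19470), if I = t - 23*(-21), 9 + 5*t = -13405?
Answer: 68429366/21415053 ≈ 3.1954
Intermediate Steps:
y = 15 (y = -5*(-3) = 15)
t = -13414/5 (t = -9/5 + (⅕)*(-13405) = -9/5 - 2681 = -13414/5 ≈ -2682.8)
H(Z, Q) = 15
I = -10999/5 (I = -13414/5 - 23*(-21) = -13414/5 - 1*(-483) = -13414/5 + 483 = -10999/5 ≈ -2199.8)
f = -1641 (f = 15*(-110) + 3² = -1650 + 9 = -1641)
f/I - 47690/(-19470) = -1641/(-10999/5) - 47690/(-19470) = -1641*(-5/10999) - 47690*(-1/19470) = 8205/10999 + 4769/1947 = 68429366/21415053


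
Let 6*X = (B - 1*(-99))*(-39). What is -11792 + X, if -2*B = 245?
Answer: -46557/4 ≈ -11639.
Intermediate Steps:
B = -245/2 (B = -½*245 = -245/2 ≈ -122.50)
X = 611/4 (X = ((-245/2 - 1*(-99))*(-39))/6 = ((-245/2 + 99)*(-39))/6 = (-47/2*(-39))/6 = (⅙)*(1833/2) = 611/4 ≈ 152.75)
-11792 + X = -11792 + 611/4 = -46557/4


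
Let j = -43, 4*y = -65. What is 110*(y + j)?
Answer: -13035/2 ≈ -6517.5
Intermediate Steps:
y = -65/4 (y = (1/4)*(-65) = -65/4 ≈ -16.250)
110*(y + j) = 110*(-65/4 - 43) = 110*(-237/4) = -13035/2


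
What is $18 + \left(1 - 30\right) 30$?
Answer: $-852$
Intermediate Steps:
$18 + \left(1 - 30\right) 30 = 18 - 870 = -852$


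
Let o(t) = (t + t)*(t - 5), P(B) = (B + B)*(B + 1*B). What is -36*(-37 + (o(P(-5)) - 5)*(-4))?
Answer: 2736612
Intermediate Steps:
P(B) = 4*B² (P(B) = (2*B)*(B + B) = (2*B)*(2*B) = 4*B²)
o(t) = 2*t*(-5 + t) (o(t) = (2*t)*(-5 + t) = 2*t*(-5 + t))
-36*(-37 + (o(P(-5)) - 5)*(-4)) = -36*(-37 + (2*(4*(-5)²)*(-5 + 4*(-5)²) - 5)*(-4)) = -36*(-37 + (2*(4*25)*(-5 + 4*25) - 5)*(-4)) = -36*(-37 + (2*100*(-5 + 100) - 5)*(-4)) = -36*(-37 + (2*100*95 - 5)*(-4)) = -36*(-37 + (19000 - 5)*(-4)) = -36*(-37 + 18995*(-4)) = -36*(-37 - 75980) = -36*(-76017) = 2736612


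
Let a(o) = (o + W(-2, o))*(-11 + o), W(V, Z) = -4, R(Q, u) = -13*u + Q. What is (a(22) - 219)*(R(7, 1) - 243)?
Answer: 5229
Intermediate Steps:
R(Q, u) = Q - 13*u
a(o) = (-11 + o)*(-4 + o) (a(o) = (o - 4)*(-11 + o) = (-4 + o)*(-11 + o) = (-11 + o)*(-4 + o))
(a(22) - 219)*(R(7, 1) - 243) = ((44 + 22**2 - 15*22) - 219)*((7 - 13*1) - 243) = ((44 + 484 - 330) - 219)*((7 - 13) - 243) = (198 - 219)*(-6 - 243) = -21*(-249) = 5229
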